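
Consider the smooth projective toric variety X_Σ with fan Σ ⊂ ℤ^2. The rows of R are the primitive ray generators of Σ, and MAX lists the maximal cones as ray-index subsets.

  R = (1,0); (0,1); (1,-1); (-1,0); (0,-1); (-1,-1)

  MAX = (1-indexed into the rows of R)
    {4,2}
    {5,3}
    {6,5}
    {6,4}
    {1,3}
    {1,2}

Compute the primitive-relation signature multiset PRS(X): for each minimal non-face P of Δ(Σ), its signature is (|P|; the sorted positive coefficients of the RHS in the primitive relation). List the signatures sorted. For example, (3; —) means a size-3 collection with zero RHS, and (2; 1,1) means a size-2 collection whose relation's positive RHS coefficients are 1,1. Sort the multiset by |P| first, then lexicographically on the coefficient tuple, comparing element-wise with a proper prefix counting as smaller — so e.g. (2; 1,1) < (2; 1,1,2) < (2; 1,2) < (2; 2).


9 minimal non-faces of Δ(Σ) (on 6 rays):

  P = {1,4}:  v_{1} + v_{4} = 0  ⇒ sig = (2; —)
  P = {2,5}:  v_{2} + v_{5} = 0  ⇒ sig = (2; —)
  P = {1,5}:  v_{1} + v_{5} = v_{3}  ⇒ sig = (2; 1)
  P = {1,6}:  v_{1} + v_{6} = v_{5}  ⇒ sig = (2; 1)
  P = {2,3}:  v_{2} + v_{3} = v_{1}  ⇒ sig = (2; 1)
  P = {2,6}:  v_{2} + v_{6} = v_{4}  ⇒ sig = (2; 1)
  P = {3,4}:  v_{3} + v_{4} = v_{5}  ⇒ sig = (2; 1)
  P = {4,5}:  v_{4} + v_{5} = v_{6}  ⇒ sig = (2; 1)
  P = {3,6}:  v_{3} + v_{6} = 2·v_{5}  ⇒ sig = (2; 2)

Hence PRS(X_Σ) =
    (2; —)
    (2; —)
    (2; 1)
    (2; 1)
    (2; 1)
    (2; 1)
    (2; 1)
    (2; 1)
    (2; 2)


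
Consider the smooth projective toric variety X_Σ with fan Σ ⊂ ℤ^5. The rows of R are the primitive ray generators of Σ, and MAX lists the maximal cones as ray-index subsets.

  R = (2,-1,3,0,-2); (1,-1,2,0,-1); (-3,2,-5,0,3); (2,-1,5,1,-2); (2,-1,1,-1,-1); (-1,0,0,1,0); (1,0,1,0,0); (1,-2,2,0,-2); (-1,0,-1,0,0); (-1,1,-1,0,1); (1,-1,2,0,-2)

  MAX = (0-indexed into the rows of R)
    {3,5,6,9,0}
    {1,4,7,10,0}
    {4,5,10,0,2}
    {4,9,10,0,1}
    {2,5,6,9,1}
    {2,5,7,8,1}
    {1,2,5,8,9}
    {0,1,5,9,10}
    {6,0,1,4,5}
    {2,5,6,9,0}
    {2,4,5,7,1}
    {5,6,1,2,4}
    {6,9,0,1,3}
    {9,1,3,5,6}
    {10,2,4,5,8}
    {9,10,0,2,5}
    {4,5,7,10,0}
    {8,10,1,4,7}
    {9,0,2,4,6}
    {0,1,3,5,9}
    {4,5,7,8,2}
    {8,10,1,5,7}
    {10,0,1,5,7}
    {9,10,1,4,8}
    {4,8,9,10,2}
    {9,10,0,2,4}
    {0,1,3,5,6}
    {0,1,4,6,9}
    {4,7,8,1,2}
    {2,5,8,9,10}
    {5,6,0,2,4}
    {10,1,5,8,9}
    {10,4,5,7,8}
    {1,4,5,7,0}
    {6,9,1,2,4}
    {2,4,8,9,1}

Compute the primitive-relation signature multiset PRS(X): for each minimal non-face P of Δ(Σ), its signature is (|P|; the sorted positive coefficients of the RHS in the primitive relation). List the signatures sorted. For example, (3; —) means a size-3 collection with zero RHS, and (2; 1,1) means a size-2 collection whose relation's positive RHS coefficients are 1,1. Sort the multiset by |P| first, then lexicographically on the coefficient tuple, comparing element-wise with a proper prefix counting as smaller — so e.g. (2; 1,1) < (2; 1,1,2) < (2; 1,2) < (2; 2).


The 18 primitive collections of Σ (r=11, n=5):

  P = {6,8}:  v_{6} + v_{8} = 0 ; sig = (2; —)
  P = {0,8}:  v_{0} + v_{8} = v_{10} ; sig = (2; 1)
  P = {6,10}:  v_{6} + v_{10} = v_{0} ; sig = (2; 1)
  P = {7,9}:  v_{7} + v_{9} = v_{1} + v_{8} ; sig = (2; 1,1)
  P = {2,3}:  v_{2} + v_{3} = v_{5} + v_{6} + v_{9} ; sig = (2; 1,1,1)
  P = {3,4}:  v_{3} + v_{4} = v_{0} + v_{1} + v_{6} ; sig = (2; 1,1,1)
  P = {6,7}:  v_{6} + v_{7} = v_{1} + v_{4} + v_{5} ; sig = (2; 1,1,1)
  P = {3,8}:  v_{3} + v_{8} = v_{0} + v_{1} + v_{5} + v_{9} ; sig = (2; 1,1,1,1)
  P = {3,10}:  v_{3} + v_{10} = 2·v_{0} + v_{1} + v_{5} + v_{9} ; sig = (2; 1,1,1,2)
  P = {3,7}:  v_{3} + v_{7} = v_{0} + 2·v_{1} + v_{5} ; sig = (2; 1,1,2)
  P = {0,1,2}:  v_{0} + v_{1} + v_{2} = 0 ; sig = (3; —)
  P = {4,5,9}:  v_{4} + v_{5} + v_{9} = 0 ; sig = (3; —)
  P = {1,2,10}:  v_{1} + v_{2} + v_{10} = v_{8} ; sig = (3; 1)
  P = {0,2,7}:  v_{0} + v_{2} + v_{7} = v_{4} + v_{5} + v_{8} ; sig = (3; 1,1,1)
  P = {2,7,10}:  v_{2} + v_{7} + v_{10} = v_{4} + v_{5} + 2·v_{8} ; sig = (3; 1,1,2)
  P = {1,4,5,8}:  v_{1} + v_{4} + v_{5} + v_{8} = v_{7} ; sig = (4; 1)
  P = {1,4,5,10}:  v_{1} + v_{4} + v_{5} + v_{10} = v_{0} + v_{7} ; sig = (4; 1,1)
  P = {0,1,5,6,9}:  v_{0} + v_{1} + v_{5} + v_{6} + v_{9} = v_{3} ; sig = (5; 1)

so the primitive-relation signature multiset is
    (2; —)
    (2; 1)
    (2; 1)
    (2; 1,1)
    (2; 1,1,1)
    (2; 1,1,1)
    (2; 1,1,1)
    (2; 1,1,1,1)
    (2; 1,1,1,2)
    (2; 1,1,2)
    (3; —)
    (3; —)
    (3; 1)
    (3; 1,1,1)
    (3; 1,1,2)
    (4; 1)
    (4; 1,1)
    (5; 1)


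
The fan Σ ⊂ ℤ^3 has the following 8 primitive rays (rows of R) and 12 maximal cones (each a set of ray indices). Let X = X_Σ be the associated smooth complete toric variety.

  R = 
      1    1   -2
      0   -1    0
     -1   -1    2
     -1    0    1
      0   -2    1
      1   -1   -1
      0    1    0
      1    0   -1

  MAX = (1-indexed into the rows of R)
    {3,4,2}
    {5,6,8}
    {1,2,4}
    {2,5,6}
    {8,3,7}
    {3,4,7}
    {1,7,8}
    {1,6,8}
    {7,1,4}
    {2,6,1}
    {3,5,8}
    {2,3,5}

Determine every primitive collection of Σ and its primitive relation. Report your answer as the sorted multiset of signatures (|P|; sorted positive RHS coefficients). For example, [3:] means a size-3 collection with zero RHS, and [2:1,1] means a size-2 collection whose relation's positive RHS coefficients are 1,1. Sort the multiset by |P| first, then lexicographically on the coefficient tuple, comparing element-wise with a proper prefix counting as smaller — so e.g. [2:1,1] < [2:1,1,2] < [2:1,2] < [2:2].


Minimal non-faces — 10 found among 8 rays, 12 max cones:

  P = {1,3}:  v_{1} + v_{3} = 0  ⟹  sig = [2:]
  P = {2,7}:  v_{2} + v_{7} = 0  ⟹  sig = [2:]
  P = {4,8}:  v_{4} + v_{8} = 0  ⟹  sig = [2:]
  P = {1,5}:  v_{1} + v_{5} = v_{6}  ⟹  sig = [2:1]
  P = {2,8}:  v_{2} + v_{8} = v_{6}  ⟹  sig = [2:1]
  P = {3,6}:  v_{3} + v_{6} = v_{5}  ⟹  sig = [2:1]
  P = {4,6}:  v_{4} + v_{6} = v_{2}  ⟹  sig = [2:1]
  P = {6,7}:  v_{6} + v_{7} = v_{8}  ⟹  sig = [2:1]
  P = {4,5}:  v_{4} + v_{5} = v_{2} + v_{3}  ⟹  sig = [2:1,1]
  P = {5,7}:  v_{5} + v_{7} = v_{3} + v_{8}  ⟹  sig = [2:1,1]

Hence PRS(X_Σ) =
{ [2:] ×3,  [2:1] ×5,  [2:1,1] ×2 }


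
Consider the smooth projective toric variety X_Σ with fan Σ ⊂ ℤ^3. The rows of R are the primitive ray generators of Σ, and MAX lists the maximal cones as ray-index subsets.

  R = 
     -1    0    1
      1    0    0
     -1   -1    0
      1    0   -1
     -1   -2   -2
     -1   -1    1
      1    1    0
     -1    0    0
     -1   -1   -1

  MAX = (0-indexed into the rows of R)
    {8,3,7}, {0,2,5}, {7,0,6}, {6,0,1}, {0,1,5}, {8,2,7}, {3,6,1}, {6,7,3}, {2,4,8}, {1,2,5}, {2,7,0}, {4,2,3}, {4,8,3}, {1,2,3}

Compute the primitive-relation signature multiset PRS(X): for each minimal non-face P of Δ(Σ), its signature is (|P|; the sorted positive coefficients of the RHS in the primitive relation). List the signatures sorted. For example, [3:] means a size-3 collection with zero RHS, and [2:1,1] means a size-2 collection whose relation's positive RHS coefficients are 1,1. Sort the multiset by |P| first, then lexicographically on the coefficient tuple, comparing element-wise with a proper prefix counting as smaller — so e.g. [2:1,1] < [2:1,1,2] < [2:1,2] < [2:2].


Minimal non-faces — 18 found among 9 rays, 14 max cones:

  • {0,3}:  v_{0} + v_{3} = 0  ⟹  sig = [2:]
  • {1,7}:  v_{1} + v_{7} = 0  ⟹  sig = [2:]
  • {2,6}:  v_{2} + v_{6} = 0  ⟹  sig = [2:]
  • {0,4}:  v_{0} + v_{4} = v_{2} + v_{8}  ⟹  sig = [2:1,1]
  • {0,8}:  v_{0} + v_{8} = v_{2} + v_{7}  ⟹  sig = [2:1,1]
  • {1,8}:  v_{1} + v_{8} = v_{2} + v_{3}  ⟹  sig = [2:1,1]
  • {3,5}:  v_{3} + v_{5} = v_{1} + v_{2}  ⟹  sig = [2:1,1]
  • {4,6}:  v_{4} + v_{6} = v_{3} + v_{8}  ⟹  sig = [2:1,1]
  • {5,6}:  v_{5} + v_{6} = v_{0} + v_{1}  ⟹  sig = [2:1,1]
  • {5,7}:  v_{5} + v_{7} = v_{0} + v_{2}  ⟹  sig = [2:1,1]
  • {6,8}:  v_{6} + v_{8} = v_{3} + v_{7}  ⟹  sig = [2:1,1]
  • {4,5}:  v_{4} + v_{5} = 3·v_{2} + v_{3}  ⟹  sig = [2:1,3]
  • {4,7}:  v_{4} + v_{7} = 2·v_{8}  ⟹  sig = [2:2]
  • {5,8}:  v_{5} + v_{8} = 2·v_{2}  ⟹  sig = [2:2]
  • {1,4}:  v_{1} + v_{4} = 2·v_{2} + 2·v_{3}  ⟹  sig = [2:2,2]
  • {0,1,2}:  v_{0} + v_{1} + v_{2} = v_{5}  ⟹  sig = [3:1]
  • {2,3,7}:  v_{2} + v_{3} + v_{7} = v_{8}  ⟹  sig = [3:1]
  • {2,3,8}:  v_{2} + v_{3} + v_{8} = v_{4}  ⟹  sig = [3:1]

Signatures (|P|; sorted positive RHS coefficients), sorted:
    |P|=2: 15 collections, coeffs (), (), (), (1,1), (1,1), (1,1), (1,1), (1,1), (1,1), (1,1), (1,1), (1,3), (2), (2), (2,2)
    |P|=3: 3 collections, coeffs (1), (1), (1)


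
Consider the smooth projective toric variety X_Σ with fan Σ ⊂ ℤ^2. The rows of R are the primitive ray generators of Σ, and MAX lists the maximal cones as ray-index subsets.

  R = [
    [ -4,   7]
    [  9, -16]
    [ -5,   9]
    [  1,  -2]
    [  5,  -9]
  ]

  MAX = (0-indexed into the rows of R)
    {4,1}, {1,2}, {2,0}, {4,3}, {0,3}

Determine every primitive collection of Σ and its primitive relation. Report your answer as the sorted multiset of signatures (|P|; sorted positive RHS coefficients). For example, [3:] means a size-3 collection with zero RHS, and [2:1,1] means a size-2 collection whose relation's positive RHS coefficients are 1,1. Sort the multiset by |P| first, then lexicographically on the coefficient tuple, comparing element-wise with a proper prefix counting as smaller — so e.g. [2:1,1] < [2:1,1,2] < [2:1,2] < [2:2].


5 collections generate NE(X_Σ); each relation:

  P = {2,4}:  v_{2} + v_{4} = 0 — sig = [2:]
  P = {0,1}:  v_{0} + v_{1} = v_{4} — sig = [2:1]
  P = {0,4}:  v_{0} + v_{4} = v_{3} — sig = [2:1]
  P = {2,3}:  v_{2} + v_{3} = v_{0} — sig = [2:1]
  P = {1,3}:  v_{1} + v_{3} = 2·v_{4} — sig = [2:2]

so the primitive-relation signature multiset is
    |P|=2: 5 collections, coeffs (), (1), (1), (1), (2)


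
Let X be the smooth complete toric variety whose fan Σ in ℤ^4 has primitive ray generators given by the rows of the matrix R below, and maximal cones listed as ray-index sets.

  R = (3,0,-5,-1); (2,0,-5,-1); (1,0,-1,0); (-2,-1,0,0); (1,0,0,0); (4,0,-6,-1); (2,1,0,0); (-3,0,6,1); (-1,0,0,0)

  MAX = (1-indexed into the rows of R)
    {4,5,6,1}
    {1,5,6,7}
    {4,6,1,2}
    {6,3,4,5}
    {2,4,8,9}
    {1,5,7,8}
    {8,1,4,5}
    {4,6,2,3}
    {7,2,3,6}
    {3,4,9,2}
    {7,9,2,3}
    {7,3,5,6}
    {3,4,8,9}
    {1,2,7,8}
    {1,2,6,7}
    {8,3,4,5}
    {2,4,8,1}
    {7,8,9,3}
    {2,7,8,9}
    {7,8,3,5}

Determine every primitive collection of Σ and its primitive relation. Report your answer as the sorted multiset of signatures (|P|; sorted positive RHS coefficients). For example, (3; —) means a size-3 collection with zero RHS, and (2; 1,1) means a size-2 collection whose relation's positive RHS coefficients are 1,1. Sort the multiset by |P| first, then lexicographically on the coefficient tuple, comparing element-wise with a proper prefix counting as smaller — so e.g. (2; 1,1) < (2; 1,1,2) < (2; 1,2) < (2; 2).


The 8 primitive collections of Σ (r=9, n=4):

  P={4,7}:  v_{4} + v_{7} = 0 — sig = (2; —)
  P={5,9}:  v_{5} + v_{9} = 0 — sig = (2; —)
  P={1,3}:  v_{1} + v_{3} = v_{6} — sig = (2; 1)
  P={1,9}:  v_{1} + v_{9} = v_{2} — sig = (2; 1)
  P={2,5}:  v_{2} + v_{5} = v_{1} — sig = (2; 1)
  P={6,8}:  v_{6} + v_{8} = v_{5} — sig = (2; 1)
  P={6,9}:  v_{6} + v_{9} = v_{2} + v_{3} — sig = (2; 1,1)
  P={2,3,8}:  v_{2} + v_{3} + v_{8} = 0 — sig = (3; —)

so the primitive-relation signature multiset is
    (2; —)
    (2; —)
    (2; 1)
    (2; 1)
    (2; 1)
    (2; 1)
    (2; 1,1)
    (3; —)


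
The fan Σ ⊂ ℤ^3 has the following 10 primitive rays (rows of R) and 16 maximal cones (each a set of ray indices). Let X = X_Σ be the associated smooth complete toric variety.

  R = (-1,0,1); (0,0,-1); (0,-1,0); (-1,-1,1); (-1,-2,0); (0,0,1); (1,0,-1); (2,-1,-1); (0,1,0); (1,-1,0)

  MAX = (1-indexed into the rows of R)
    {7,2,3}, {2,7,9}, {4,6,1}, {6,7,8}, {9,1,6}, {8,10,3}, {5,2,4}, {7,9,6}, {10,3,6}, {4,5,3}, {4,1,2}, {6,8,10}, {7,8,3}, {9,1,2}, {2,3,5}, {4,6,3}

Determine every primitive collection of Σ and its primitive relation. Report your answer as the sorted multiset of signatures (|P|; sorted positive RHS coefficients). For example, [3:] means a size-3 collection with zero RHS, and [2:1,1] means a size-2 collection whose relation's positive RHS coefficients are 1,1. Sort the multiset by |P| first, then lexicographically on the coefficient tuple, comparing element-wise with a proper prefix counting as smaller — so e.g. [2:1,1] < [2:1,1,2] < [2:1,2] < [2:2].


24 minimal non-faces of Δ(Σ) (on 10 rays):

  {1,7}:  v_{1} + v_{7} = 0 — sig = [2:]
  {2,6}:  v_{2} + v_{6} = 0 — sig = [2:]
  {3,9}:  v_{3} + v_{9} = 0 — sig = [2:]
  {1,3}:  v_{1} + v_{3} = v_{4} — sig = [2:1]
  {1,8}:  v_{1} + v_{8} = v_{10} — sig = [2:1]
  {4,7}:  v_{4} + v_{7} = v_{3} — sig = [2:1]
  {4,9}:  v_{4} + v_{9} = v_{1} — sig = [2:1]
  {7,10}:  v_{7} + v_{10} = v_{8} — sig = [2:1]
  {1,10}:  v_{1} + v_{10} = v_{3} + v_{6} — sig = [2:1,1]
  {2,10}:  v_{2} + v_{10} = v_{3} + v_{7} — sig = [2:1,1]
  {4,8}:  v_{4} + v_{8} = v_{3} + v_{10} — sig = [2:1,1]
  {5,6}:  v_{5} + v_{6} = v_{3} + v_{4} — sig = [2:1,1]
  {5,9}:  v_{5} + v_{9} = v_{2} + v_{4} — sig = [2:1,1]
  {9,10}:  v_{9} + v_{10} = v_{6} + v_{7} — sig = [2:1,1]
  {1,5}:  v_{1} + v_{5} = v_{2} + 2·v_{4} — sig = [2:1,2]
  {2,8}:  v_{2} + v_{8} = v_{3} + 2·v_{7} — sig = [2:1,2]
  {4,10}:  v_{4} + v_{10} = 2·v_{3} + v_{6} — sig = [2:1,2]
  {5,7}:  v_{5} + v_{7} = v_{2} + 2·v_{3} — sig = [2:1,2]
  {8,9}:  v_{8} + v_{9} = v_{6} + 2·v_{7} — sig = [2:1,2]
  {5,8}:  v_{5} + v_{8} = 3·v_{3} + v_{7} — sig = [2:1,3]
  {5,10}:  v_{5} + v_{10} = 3·v_{3} — sig = [2:3]
  {2,3,4}:  v_{2} + v_{3} + v_{4} = v_{5} — sig = [3:1]
  {3,6,7}:  v_{3} + v_{6} + v_{7} = v_{10} — sig = [3:1]
  {3,6,8}:  v_{3} + v_{6} + v_{8} = 2·v_{10} — sig = [3:2]

Hence PRS(X_Σ) =
[[2:], [2:], [2:], [2:1], [2:1], [2:1], [2:1], [2:1], [2:1,1], [2:1,1], [2:1,1], [2:1,1], [2:1,1], [2:1,1], [2:1,2], [2:1,2], [2:1,2], [2:1,2], [2:1,2], [2:1,3], [2:3], [3:1], [3:1], [3:2]]


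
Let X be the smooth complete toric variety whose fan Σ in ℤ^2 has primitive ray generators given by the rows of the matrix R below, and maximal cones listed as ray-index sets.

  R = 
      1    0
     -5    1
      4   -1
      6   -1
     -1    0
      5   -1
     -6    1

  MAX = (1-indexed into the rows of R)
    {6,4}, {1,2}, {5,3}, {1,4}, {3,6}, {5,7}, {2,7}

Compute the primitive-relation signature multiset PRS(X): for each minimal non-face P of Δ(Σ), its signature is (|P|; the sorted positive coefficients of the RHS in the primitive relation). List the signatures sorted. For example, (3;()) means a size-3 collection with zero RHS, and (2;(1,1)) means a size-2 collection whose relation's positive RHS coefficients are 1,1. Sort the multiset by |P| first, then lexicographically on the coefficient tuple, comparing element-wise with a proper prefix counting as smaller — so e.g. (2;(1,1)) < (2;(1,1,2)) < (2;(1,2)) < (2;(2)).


Minimal non-faces — 14 found among 7 rays, 7 max cones:

  P = {1,5}:  v_{1} + v_{5} = 0 ; sig = (2;())
  P = {2,6}:  v_{2} + v_{6} = 0 ; sig = (2;())
  P = {4,7}:  v_{4} + v_{7} = 0 ; sig = (2;())
  P = {1,3}:  v_{1} + v_{3} = v_{6} ; sig = (2;(1))
  P = {1,6}:  v_{1} + v_{6} = v_{4} ; sig = (2;(1))
  P = {1,7}:  v_{1} + v_{7} = v_{2} ; sig = (2;(1))
  P = {2,3}:  v_{2} + v_{3} = v_{5} ; sig = (2;(1))
  P = {2,4}:  v_{2} + v_{4} = v_{1} ; sig = (2;(1))
  P = {2,5}:  v_{2} + v_{5} = v_{7} ; sig = (2;(1))
  P = {4,5}:  v_{4} + v_{5} = v_{6} ; sig = (2;(1))
  P = {5,6}:  v_{5} + v_{6} = v_{3} ; sig = (2;(1))
  P = {6,7}:  v_{6} + v_{7} = v_{5} ; sig = (2;(1))
  P = {3,4}:  v_{3} + v_{4} = 2·v_{6} ; sig = (2;(2))
  P = {3,7}:  v_{3} + v_{7} = 2·v_{5} ; sig = (2;(2))

so the primitive-relation signature multiset is
[(2;()), (2;()), (2;()), (2;(1)), (2;(1)), (2;(1)), (2;(1)), (2;(1)), (2;(1)), (2;(1)), (2;(1)), (2;(1)), (2;(2)), (2;(2))]


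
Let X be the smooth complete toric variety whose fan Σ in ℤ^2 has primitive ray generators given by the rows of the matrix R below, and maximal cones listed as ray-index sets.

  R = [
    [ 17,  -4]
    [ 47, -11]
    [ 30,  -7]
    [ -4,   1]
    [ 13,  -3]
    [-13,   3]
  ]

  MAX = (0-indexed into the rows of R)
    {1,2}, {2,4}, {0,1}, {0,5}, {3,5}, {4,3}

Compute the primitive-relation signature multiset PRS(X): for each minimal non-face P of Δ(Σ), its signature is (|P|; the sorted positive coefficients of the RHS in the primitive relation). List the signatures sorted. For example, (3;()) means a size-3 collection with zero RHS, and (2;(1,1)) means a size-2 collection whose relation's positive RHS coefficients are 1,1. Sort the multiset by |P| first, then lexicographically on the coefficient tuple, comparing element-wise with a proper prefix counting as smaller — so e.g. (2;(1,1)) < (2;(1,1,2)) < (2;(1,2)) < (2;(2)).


Primitive collections (9):

  P={4,5}:  v_{4} + v_{5} = 0  ⇒ sig = (2;())
  P={0,2}:  v_{0} + v_{2} = v_{1}  ⇒ sig = (2;(1))
  P={0,3}:  v_{0} + v_{3} = v_{4}  ⇒ sig = (2;(1))
  P={0,4}:  v_{0} + v_{4} = v_{2}  ⇒ sig = (2;(1))
  P={2,5}:  v_{2} + v_{5} = v_{0}  ⇒ sig = (2;(1))
  P={1,3}:  v_{1} + v_{3} = v_{2} + v_{4}  ⇒ sig = (2;(1,1))
  P={1,4}:  v_{1} + v_{4} = 2·v_{2}  ⇒ sig = (2;(2))
  P={1,5}:  v_{1} + v_{5} = 2·v_{0}  ⇒ sig = (2;(2))
  P={2,3}:  v_{2} + v_{3} = 2·v_{4}  ⇒ sig = (2;(2))

Hence PRS(X_Σ) =
{ (2;()),  (2;(1)) ×4,  (2;(1,1)),  (2;(2)) ×3 }


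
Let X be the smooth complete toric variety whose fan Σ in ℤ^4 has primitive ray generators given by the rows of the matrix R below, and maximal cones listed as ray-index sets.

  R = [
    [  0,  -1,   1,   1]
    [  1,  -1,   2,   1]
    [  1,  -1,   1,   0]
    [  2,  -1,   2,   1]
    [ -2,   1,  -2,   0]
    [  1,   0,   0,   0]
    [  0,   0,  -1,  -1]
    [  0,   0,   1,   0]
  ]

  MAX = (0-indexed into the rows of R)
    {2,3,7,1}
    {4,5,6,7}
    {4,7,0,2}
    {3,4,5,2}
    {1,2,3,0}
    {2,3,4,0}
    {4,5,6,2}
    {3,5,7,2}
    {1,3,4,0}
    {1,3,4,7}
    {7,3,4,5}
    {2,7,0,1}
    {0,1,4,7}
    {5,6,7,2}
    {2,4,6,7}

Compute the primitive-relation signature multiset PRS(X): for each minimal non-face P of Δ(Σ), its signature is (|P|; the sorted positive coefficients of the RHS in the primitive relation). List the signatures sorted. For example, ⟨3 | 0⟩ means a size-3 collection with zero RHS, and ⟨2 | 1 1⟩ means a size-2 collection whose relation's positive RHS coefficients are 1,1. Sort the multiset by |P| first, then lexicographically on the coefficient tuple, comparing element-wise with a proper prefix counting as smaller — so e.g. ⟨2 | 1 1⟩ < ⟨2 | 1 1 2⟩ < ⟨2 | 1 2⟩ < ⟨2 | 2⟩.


Δ(Σ) — 8 vertices, 9 min non-faces:

  {1,5}:  v_{1} + v_{5} = v_{3}  so sig = ⟨2 | 1⟩
  {1,6}:  v_{1} + v_{6} = v_{2}  so sig = ⟨2 | 1⟩
  {3,6}:  v_{3} + v_{6} = v_{2} + v_{5}  so sig = ⟨2 | 1 1⟩
  {0,5}:  v_{0} + v_{5} = v_{2} + v_{3} + v_{4}  so sig = ⟨2 | 1 1 1⟩
  {0,6}:  v_{0} + v_{6} = 2·v_{2} + v_{4}  so sig = ⟨2 | 1 2⟩
  {1,2,4}:  v_{1} + v_{2} + v_{4} = v_{0}  so sig = ⟨3 | 1⟩
  {0,3,7}:  v_{0} + v_{3} + v_{7} = 2·v_{1}  so sig = ⟨3 | 2⟩
  {2,4,5,7}:  v_{2} + v_{4} + v_{5} + v_{7} = 0  so sig = ⟨4 | 0⟩
  {2,3,4,7}:  v_{2} + v_{3} + v_{4} + v_{7} = v_{1}  so sig = ⟨4 | 1⟩

so the primitive-relation signature multiset is
    |P|=2: 5 collections, coeffs (1), (1), (1,1), (1,1,1), (1,2)
    |P|=3: 2 collections, coeffs (1), (2)
    |P|=4: 2 collections, coeffs (), (1)


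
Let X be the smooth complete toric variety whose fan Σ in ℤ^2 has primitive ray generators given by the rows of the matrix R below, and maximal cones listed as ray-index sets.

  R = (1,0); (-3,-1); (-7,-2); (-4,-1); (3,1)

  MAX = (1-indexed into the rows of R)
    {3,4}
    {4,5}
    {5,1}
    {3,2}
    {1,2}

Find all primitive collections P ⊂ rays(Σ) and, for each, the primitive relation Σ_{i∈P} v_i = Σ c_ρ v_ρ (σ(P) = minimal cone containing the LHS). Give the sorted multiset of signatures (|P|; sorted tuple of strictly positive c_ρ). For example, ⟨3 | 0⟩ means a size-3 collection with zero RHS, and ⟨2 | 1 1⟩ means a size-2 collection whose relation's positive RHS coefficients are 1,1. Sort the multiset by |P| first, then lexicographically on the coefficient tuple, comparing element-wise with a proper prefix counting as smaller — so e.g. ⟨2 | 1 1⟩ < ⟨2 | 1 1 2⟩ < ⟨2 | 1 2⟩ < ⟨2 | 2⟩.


|primitive collections| = 5. Relations:

  P = {2,5}:  v_{2} + v_{5} = 0 ; sig = ⟨2 | 0⟩
  P = {1,4}:  v_{1} + v_{4} = v_{2} ; sig = ⟨2 | 1⟩
  P = {2,4}:  v_{2} + v_{4} = v_{3} ; sig = ⟨2 | 1⟩
  P = {3,5}:  v_{3} + v_{5} = v_{4} ; sig = ⟨2 | 1⟩
  P = {1,3}:  v_{1} + v_{3} = 2·v_{2} ; sig = ⟨2 | 2⟩

Hence PRS(X_Σ) =
    ⟨2 | 0⟩
    ⟨2 | 1⟩
    ⟨2 | 1⟩
    ⟨2 | 1⟩
    ⟨2 | 2⟩


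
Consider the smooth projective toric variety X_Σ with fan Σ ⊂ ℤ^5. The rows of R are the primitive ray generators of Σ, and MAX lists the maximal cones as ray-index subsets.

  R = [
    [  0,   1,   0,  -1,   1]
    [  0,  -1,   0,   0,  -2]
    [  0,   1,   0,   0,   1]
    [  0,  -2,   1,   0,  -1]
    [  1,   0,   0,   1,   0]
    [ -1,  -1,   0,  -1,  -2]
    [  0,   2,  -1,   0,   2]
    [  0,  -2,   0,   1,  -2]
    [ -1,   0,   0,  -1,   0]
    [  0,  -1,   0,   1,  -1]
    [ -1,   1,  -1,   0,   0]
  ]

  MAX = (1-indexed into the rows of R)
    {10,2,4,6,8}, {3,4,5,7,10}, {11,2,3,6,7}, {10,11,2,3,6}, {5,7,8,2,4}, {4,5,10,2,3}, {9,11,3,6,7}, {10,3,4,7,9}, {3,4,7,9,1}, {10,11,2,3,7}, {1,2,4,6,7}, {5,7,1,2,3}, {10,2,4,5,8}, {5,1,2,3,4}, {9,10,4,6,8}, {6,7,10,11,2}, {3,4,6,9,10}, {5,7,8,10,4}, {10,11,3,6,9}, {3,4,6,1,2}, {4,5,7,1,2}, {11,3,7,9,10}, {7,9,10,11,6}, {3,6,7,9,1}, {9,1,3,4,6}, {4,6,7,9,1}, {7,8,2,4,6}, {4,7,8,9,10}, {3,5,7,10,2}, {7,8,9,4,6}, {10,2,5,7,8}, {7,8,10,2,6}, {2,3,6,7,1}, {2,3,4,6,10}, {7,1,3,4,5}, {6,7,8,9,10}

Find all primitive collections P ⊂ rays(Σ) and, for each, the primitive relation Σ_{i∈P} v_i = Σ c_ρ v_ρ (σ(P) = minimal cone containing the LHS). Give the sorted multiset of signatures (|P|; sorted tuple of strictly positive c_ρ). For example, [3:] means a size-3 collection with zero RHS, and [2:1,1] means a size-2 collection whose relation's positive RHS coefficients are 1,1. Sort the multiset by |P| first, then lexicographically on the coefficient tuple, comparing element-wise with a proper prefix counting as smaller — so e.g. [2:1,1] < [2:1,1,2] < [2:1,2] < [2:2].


15 minimal non-faces of Δ(Σ) (on 11 rays):

  {1,10}:  v_{1} + v_{10} = 0  ⟹  sig = [2:]
  {5,9}:  v_{5} + v_{9} = 0  ⟹  sig = [2:]
  {2,9}:  v_{2} + v_{9} = v_{6}  ⟹  sig = [2:1]
  {3,8}:  v_{3} + v_{8} = v_{10}  ⟹  sig = [2:1]
  {5,6}:  v_{5} + v_{6} = v_{2}  ⟹  sig = [2:1]
  {4,11}:  v_{4} + v_{11} = v_{9} + v_{10}  ⟹  sig = [2:1,1]
  {1,8}:  v_{1} + v_{8} = v_{2} + v_{4} + v_{7}  ⟹  sig = [2:1,1,1]
  {1,11}:  v_{1} + v_{11} = v_{3} + v_{6} + v_{7}  ⟹  sig = [2:1,1,1]
  {5,11}:  v_{5} + v_{11} = v_{2} + v_{3} + v_{7} + v_{10}  ⟹  sig = [2:1,1,1,1]
  {8,11}:  v_{8} + v_{11} = v_{6} + v_{7} + 2·v_{10}  ⟹  sig = [2:1,1,2]
  {2,3,4,7}:  v_{2} + v_{3} + v_{4} + v_{7} = 0  ⟹  sig = [4:]
  {2,4,7,10}:  v_{2} + v_{4} + v_{7} + v_{10} = v_{8}  ⟹  sig = [4:1]
  {3,4,6,7}:  v_{3} + v_{4} + v_{6} + v_{7} = v_{9}  ⟹  sig = [4:1]
  {3,6,7,10}:  v_{3} + v_{6} + v_{7} + v_{10} = v_{11}  ⟹  sig = [4:1]
  {4,6,7,10}:  v_{4} + v_{6} + v_{7} + v_{10} = v_{8} + v_{9}  ⟹  sig = [4:1,1]

so the primitive-relation signature multiset is
    |P|=2: 10 collections, coeffs (), (), (1), (1), (1), (1,1), (1,1,1), (1,1,1), (1,1,1,1), (1,1,2)
    |P|=4: 5 collections, coeffs (), (1), (1), (1), (1,1)


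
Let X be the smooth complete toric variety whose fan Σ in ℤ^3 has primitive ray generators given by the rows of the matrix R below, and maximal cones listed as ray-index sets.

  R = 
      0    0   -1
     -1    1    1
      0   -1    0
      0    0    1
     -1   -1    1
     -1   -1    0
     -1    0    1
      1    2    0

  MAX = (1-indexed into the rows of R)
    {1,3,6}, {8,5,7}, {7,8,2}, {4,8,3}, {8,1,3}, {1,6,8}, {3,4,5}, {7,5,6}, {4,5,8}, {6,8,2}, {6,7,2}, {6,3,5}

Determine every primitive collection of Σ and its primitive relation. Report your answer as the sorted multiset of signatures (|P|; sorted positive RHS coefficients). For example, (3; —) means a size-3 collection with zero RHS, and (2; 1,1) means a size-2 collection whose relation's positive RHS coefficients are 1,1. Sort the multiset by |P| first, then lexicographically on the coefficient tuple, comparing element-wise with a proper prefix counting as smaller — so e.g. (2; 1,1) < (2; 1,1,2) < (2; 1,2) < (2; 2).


Minimal non-faces — 14 found among 8 rays, 12 max cones:

  • {1,4}:  v_{1} + v_{4} = 0  ⟹  sig = (2; —)
  • {1,5}:  v_{1} + v_{5} = v_{6}  ⟹  sig = (2; 1)
  • {2,3}:  v_{2} + v_{3} = v_{7}  ⟹  sig = (2; 1)
  • {3,7}:  v_{3} + v_{7} = v_{5}  ⟹  sig = (2; 1)
  • {4,6}:  v_{4} + v_{6} = v_{5}  ⟹  sig = (2; 1)
  • {2,4}:  v_{2} + v_{4} = v_{5} + v_{7} + v_{8}  ⟹  sig = (2; 1,1,1)
  • {1,7}:  v_{1} + v_{7} = 2·v_{6} + v_{8}  ⟹  sig = (2; 1,2)
  • {4,7}:  v_{4} + v_{7} = 2·v_{5} + v_{8}  ⟹  sig = (2; 1,2)
  • {2,5}:  v_{2} + v_{5} = 2·v_{7}  ⟹  sig = (2; 2)
  • {1,2}:  v_{1} + v_{2} = 3·v_{6} + 2·v_{8}  ⟹  sig = (2; 2,3)
  • {3,6,8}:  v_{3} + v_{6} + v_{8} = 0  ⟹  sig = (3; —)
  • {3,5,8}:  v_{3} + v_{5} + v_{8} = v_{4}  ⟹  sig = (3; 1)
  • {5,6,8}:  v_{5} + v_{6} + v_{8} = v_{7}  ⟹  sig = (3; 1)
  • {6,7,8}:  v_{6} + v_{7} + v_{8} = v_{2}  ⟹  sig = (3; 1)

Sorted signature multiset PRS(X):
    |P|=2: 10 collections, coeffs (), (1), (1), (1), (1), (1,1,1), (1,2), (1,2), (2), (2,3)
    |P|=3: 4 collections, coeffs (), (1), (1), (1)


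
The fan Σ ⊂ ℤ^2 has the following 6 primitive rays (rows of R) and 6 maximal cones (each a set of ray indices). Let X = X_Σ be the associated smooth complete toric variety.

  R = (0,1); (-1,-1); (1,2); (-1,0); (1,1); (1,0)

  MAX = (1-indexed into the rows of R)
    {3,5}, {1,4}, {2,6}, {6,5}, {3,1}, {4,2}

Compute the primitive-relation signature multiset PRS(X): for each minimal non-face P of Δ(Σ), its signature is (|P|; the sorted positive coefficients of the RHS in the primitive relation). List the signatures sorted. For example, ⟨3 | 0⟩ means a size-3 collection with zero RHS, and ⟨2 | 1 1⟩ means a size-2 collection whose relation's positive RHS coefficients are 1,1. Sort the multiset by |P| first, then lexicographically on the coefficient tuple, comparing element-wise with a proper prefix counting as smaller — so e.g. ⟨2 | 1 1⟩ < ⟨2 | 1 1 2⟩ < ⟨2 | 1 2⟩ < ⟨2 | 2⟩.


Δ(Σ) — 6 vertices, 9 min non-faces:

  {2,5}:  v_{2} + v_{5} = 0  →  sig = ⟨2 | 0⟩
  {4,6}:  v_{4} + v_{6} = 0  →  sig = ⟨2 | 0⟩
  {1,2}:  v_{1} + v_{2} = v_{4}  →  sig = ⟨2 | 1⟩
  {1,5}:  v_{1} + v_{5} = v_{3}  →  sig = ⟨2 | 1⟩
  {1,6}:  v_{1} + v_{6} = v_{5}  →  sig = ⟨2 | 1⟩
  {2,3}:  v_{2} + v_{3} = v_{1}  →  sig = ⟨2 | 1⟩
  {4,5}:  v_{4} + v_{5} = v_{1}  →  sig = ⟨2 | 1⟩
  {3,4}:  v_{3} + v_{4} = 2·v_{1}  →  sig = ⟨2 | 2⟩
  {3,6}:  v_{3} + v_{6} = 2·v_{5}  →  sig = ⟨2 | 2⟩

Hence PRS(X_Σ) =
[⟨2 | 0⟩, ⟨2 | 0⟩, ⟨2 | 1⟩, ⟨2 | 1⟩, ⟨2 | 1⟩, ⟨2 | 1⟩, ⟨2 | 1⟩, ⟨2 | 2⟩, ⟨2 | 2⟩]


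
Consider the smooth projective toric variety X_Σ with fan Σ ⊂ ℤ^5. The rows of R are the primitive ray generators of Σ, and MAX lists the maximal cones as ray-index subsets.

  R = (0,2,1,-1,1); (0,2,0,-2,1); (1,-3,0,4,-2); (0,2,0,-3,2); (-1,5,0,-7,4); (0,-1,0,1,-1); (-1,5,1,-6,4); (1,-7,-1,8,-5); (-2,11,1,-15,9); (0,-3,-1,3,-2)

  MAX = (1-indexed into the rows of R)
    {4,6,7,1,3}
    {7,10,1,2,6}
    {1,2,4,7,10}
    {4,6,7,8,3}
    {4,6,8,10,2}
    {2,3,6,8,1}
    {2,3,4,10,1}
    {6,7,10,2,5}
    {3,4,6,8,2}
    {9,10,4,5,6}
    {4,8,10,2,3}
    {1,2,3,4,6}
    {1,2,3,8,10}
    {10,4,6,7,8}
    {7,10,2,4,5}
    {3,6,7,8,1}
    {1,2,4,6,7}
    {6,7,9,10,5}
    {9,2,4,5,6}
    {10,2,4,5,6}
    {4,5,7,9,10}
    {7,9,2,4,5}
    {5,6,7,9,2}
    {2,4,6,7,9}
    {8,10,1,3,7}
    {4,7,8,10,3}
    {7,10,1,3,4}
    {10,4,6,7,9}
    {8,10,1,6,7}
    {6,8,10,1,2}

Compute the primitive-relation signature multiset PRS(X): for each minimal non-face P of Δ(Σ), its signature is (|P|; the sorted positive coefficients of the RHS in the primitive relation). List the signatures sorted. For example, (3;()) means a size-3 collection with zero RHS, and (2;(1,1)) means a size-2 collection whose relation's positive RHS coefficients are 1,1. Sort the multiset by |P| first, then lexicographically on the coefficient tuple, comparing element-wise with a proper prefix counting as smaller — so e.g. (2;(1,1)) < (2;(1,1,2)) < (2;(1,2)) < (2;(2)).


14 minimal non-faces of Δ(Σ) (on 10 rays):

  • {3,5}:  v_{3} + v_{5} = v_{4}  ⟹  sig = (2;(1))
  • {1,5}:  v_{1} + v_{5} = v_{2} + v_{7}  ⟹  sig = (2;(1,1))
  • {5,8}:  v_{5} + v_{8} = v_{4} + v_{6} + v_{10}  ⟹  sig = (2;(1,1,1))
  • {1,9}:  v_{1} + v_{9} = v_{2} + v_{4} + v_{6} + 2·v_{7}  ⟹  sig = (2;(1,1,1,2))
  • {3,9}:  v_{3} + v_{9} = 2·v_{4} + v_{6} + v_{7}  ⟹  sig = (2;(1,1,2))
  • {8,9}:  v_{8} + v_{9} = 2·v_{4} + 2·v_{6} + v_{7} + v_{10}  ⟹  sig = (2;(1,1,2,2))
  • {2,7,8}:  v_{2} + v_{7} + v_{8} = 0  ⟹  sig = (3;())
  • {1,4,8}:  v_{1} + v_{4} + v_{8} = v_{3}  ⟹  sig = (3;(1))
  • {3,6,10}:  v_{3} + v_{6} + v_{10} = v_{8}  ⟹  sig = (3;(1))
  • {2,3,7}:  v_{2} + v_{3} + v_{7} = v_{1} + v_{4}  ⟹  sig = (3;(1,1))
  • {2,9,10}:  v_{2} + v_{9} + v_{10} = 2·v_{5}  ⟹  sig = (3;(2))
  • {1,4,6,10}:  v_{1} + v_{4} + v_{6} + v_{10} = 0  ⟹  sig = (4;())
  • {4,5,6,7}:  v_{4} + v_{5} + v_{6} + v_{7} = v_{9}  ⟹  sig = (4;(1))
  • {2,4,6,7,10}:  v_{2} + v_{4} + v_{6} + v_{7} + v_{10} = v_{5}  ⟹  sig = (5;(1))

so the primitive-relation signature multiset is
[(2;(1)), (2;(1,1)), (2;(1,1,1)), (2;(1,1,1,2)), (2;(1,1,2)), (2;(1,1,2,2)), (3;()), (3;(1)), (3;(1)), (3;(1,1)), (3;(2)), (4;()), (4;(1)), (5;(1))]


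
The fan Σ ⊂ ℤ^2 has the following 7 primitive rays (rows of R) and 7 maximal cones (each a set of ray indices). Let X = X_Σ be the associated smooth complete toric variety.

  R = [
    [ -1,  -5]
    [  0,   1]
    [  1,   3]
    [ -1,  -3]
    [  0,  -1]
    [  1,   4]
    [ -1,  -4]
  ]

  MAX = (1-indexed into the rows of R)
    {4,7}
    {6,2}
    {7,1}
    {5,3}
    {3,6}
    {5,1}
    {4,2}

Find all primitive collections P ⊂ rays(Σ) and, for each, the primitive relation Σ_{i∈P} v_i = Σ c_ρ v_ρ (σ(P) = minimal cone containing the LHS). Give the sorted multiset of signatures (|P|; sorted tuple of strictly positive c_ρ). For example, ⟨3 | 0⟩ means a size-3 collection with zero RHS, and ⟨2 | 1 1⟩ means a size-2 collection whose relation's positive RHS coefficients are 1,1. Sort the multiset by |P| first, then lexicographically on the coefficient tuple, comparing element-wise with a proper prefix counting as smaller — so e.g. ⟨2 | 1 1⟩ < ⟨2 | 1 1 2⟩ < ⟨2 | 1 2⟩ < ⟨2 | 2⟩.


14 minimal non-faces of Δ(Σ) (on 7 rays):

  P = {2,5}:  v_{2} + v_{5} = 0  so sig = ⟨2 | 0⟩
  P = {3,4}:  v_{3} + v_{4} = 0  so sig = ⟨2 | 0⟩
  P = {6,7}:  v_{6} + v_{7} = 0  so sig = ⟨2 | 0⟩
  P = {1,2}:  v_{1} + v_{2} = v_{7}  so sig = ⟨2 | 1⟩
  P = {1,6}:  v_{1} + v_{6} = v_{5}  so sig = ⟨2 | 1⟩
  P = {2,3}:  v_{2} + v_{3} = v_{6}  so sig = ⟨2 | 1⟩
  P = {2,7}:  v_{2} + v_{7} = v_{4}  so sig = ⟨2 | 1⟩
  P = {3,7}:  v_{3} + v_{7} = v_{5}  so sig = ⟨2 | 1⟩
  P = {4,5}:  v_{4} + v_{5} = v_{7}  so sig = ⟨2 | 1⟩
  P = {4,6}:  v_{4} + v_{6} = v_{2}  so sig = ⟨2 | 1⟩
  P = {5,6}:  v_{5} + v_{6} = v_{3}  so sig = ⟨2 | 1⟩
  P = {5,7}:  v_{5} + v_{7} = v_{1}  so sig = ⟨2 | 1⟩
  P = {1,3}:  v_{1} + v_{3} = 2·v_{5}  so sig = ⟨2 | 2⟩
  P = {1,4}:  v_{1} + v_{4} = 2·v_{7}  so sig = ⟨2 | 2⟩

Signatures (|P|; sorted positive RHS coefficients), sorted:
    |P|=2: 14 collections, coeffs (), (), (), (1), (1), (1), (1), (1), (1), (1), (1), (1), (2), (2)


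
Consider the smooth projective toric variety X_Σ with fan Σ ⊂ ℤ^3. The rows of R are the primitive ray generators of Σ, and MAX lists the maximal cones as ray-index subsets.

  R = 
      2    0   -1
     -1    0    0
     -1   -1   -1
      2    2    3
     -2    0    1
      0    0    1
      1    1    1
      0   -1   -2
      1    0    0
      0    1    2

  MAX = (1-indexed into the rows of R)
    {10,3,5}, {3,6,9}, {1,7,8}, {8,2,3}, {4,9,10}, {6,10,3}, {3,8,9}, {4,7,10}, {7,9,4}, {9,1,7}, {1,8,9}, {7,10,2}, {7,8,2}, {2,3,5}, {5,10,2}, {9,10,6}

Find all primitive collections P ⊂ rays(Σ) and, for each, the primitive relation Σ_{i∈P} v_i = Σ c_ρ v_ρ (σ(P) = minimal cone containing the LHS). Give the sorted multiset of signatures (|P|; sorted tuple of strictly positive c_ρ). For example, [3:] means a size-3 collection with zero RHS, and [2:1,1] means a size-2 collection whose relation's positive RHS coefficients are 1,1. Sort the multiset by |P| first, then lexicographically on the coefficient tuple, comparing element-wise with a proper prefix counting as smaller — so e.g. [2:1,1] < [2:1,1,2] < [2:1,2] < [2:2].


The 25 primitive collections of Σ (r=10, n=3):

  • {1,5}:  v_{1} + v_{5} = 0  →  sig = [2:]
  • {2,9}:  v_{2} + v_{9} = 0  →  sig = [2:]
  • {3,7}:  v_{3} + v_{7} = 0  →  sig = [2:]
  • {8,10}:  v_{8} + v_{10} = 0  →  sig = [2:]
  • {1,2}:  v_{1} + v_{2} = v_{7} + v_{8}  →  sig = [2:1,1]
  • {1,3}:  v_{1} + v_{3} = v_{8} + v_{9}  →  sig = [2:1,1]
  • {1,10}:  v_{1} + v_{10} = v_{7} + v_{9}  →  sig = [2:1,1]
  • {2,4}:  v_{2} + v_{4} = v_{7} + v_{10}  →  sig = [2:1,1]
  • {2,6}:  v_{2} + v_{6} = v_{3} + v_{10}  →  sig = [2:1,1]
  • {3,4}:  v_{3} + v_{4} = v_{9} + v_{10}  →  sig = [2:1,1]
  • {4,8}:  v_{4} + v_{8} = v_{7} + v_{9}  →  sig = [2:1,1]
  • {5,7}:  v_{5} + v_{7} = v_{2} + v_{10}  →  sig = [2:1,1]
  • {5,8}:  v_{5} + v_{8} = v_{2} + v_{3}  →  sig = [2:1,1]
  • {5,9}:  v_{5} + v_{9} = v_{3} + v_{10}  →  sig = [2:1,1]
  • {6,7}:  v_{6} + v_{7} = v_{9} + v_{10}  →  sig = [2:1,1]
  • {6,8}:  v_{6} + v_{8} = v_{3} + v_{9}  →  sig = [2:1,1]
  • {1,6}:  v_{1} + v_{6} = 2·v_{9}  →  sig = [2:2]
  • {4,5}:  v_{4} + v_{5} = 2·v_{10}  →  sig = [2:2]
  • {1,4}:  v_{1} + v_{4} = 2·v_{7} + 2·v_{9}  →  sig = [2:2,2]
  • {4,6}:  v_{4} + v_{6} = 2·v_{9} + 2·v_{10}  →  sig = [2:2,2]
  • {5,6}:  v_{5} + v_{6} = 2·v_{3} + 2·v_{10}  →  sig = [2:2,2]
  • {2,3,10}:  v_{2} + v_{3} + v_{10} = v_{5}  →  sig = [3:1]
  • {3,9,10}:  v_{3} + v_{9} + v_{10} = v_{6}  →  sig = [3:1]
  • {7,8,9}:  v_{7} + v_{8} + v_{9} = v_{1}  →  sig = [3:1]
  • {7,9,10}:  v_{7} + v_{9} + v_{10} = v_{4}  →  sig = [3:1]

so the primitive-relation signature multiset is
    [2:]
    [2:]
    [2:]
    [2:]
    [2:1,1]
    [2:1,1]
    [2:1,1]
    [2:1,1]
    [2:1,1]
    [2:1,1]
    [2:1,1]
    [2:1,1]
    [2:1,1]
    [2:1,1]
    [2:1,1]
    [2:1,1]
    [2:2]
    [2:2]
    [2:2,2]
    [2:2,2]
    [2:2,2]
    [3:1]
    [3:1]
    [3:1]
    [3:1]


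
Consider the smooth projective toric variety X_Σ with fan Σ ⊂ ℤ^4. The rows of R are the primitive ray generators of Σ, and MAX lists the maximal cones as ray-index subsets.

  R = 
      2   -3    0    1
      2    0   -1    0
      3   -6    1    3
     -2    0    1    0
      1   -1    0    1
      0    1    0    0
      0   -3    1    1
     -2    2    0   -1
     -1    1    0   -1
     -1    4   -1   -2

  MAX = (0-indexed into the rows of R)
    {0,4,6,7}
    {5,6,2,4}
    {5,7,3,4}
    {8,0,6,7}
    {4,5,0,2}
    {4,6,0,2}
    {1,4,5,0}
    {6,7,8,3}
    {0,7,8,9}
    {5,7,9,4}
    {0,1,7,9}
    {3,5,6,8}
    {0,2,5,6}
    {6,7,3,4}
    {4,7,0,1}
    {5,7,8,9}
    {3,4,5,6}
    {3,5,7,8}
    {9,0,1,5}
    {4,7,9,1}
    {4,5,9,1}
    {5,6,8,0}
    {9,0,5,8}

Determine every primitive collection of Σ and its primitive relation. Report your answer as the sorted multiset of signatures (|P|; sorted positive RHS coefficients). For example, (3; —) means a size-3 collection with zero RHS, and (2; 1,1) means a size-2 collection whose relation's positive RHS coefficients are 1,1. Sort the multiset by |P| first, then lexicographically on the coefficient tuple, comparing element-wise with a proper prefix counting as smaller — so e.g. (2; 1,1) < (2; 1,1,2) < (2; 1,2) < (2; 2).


Δ(Σ) — 10 vertices, 17 min non-faces:

  {1,3}:  v_{1} + v_{3} = 0 — sig = (2; —)
  {4,8}:  v_{4} + v_{8} = 0 — sig = (2; —)
  {0,3}:  v_{0} + v_{3} = v_{6} — sig = (2; 1)
  {1,6}:  v_{1} + v_{6} = v_{0} — sig = (2; 1)
  {6,9}:  v_{6} + v_{9} = v_{8} — sig = (2; 1)
  {1,8}:  v_{1} + v_{8} = v_{0} + v_{9} — sig = (2; 1,1)
  {2,7}:  v_{2} + v_{7} = v_{4} + v_{6} — sig = (2; 1,1)
  {2,9}:  v_{2} + v_{9} = v_{0} + v_{5} — sig = (2; 1,1)
  {2,8}:  v_{2} + v_{8} = v_{0} + v_{5} + v_{6} — sig = (2; 1,1,1)
  {3,9}:  v_{3} + v_{9} = v_{5} + v_{7} + v_{8} — sig = (2; 1,1,1)
  {1,2}:  v_{1} + v_{2} = 2·v_{0} + v_{4} + v_{5} — sig = (2; 1,1,2)
  {2,3}:  v_{2} + v_{3} = v_{4} + v_{5} + 2·v_{6} — sig = (2; 1,1,2)
  {0,5,7}:  v_{0} + v_{5} + v_{7} = 0 — sig = (3; —)
  {0,4,9}:  v_{0} + v_{4} + v_{9} = v_{1} — sig = (3; 1)
  {5,6,7}:  v_{5} + v_{6} + v_{7} = v_{3} — sig = (3; 1)
  {1,5,7}:  v_{1} + v_{5} + v_{7} = v_{4} + v_{9} — sig = (3; 1,1)
  {0,4,5,6}:  v_{0} + v_{4} + v_{5} + v_{6} = v_{2} — sig = (4; 1)

Hence PRS(X_Σ) =
{ (2; —) ×2,  (2; 1) ×3,  (2; 1,1) ×3,  (2; 1,1,1) ×2,  (2; 1,1,2) ×2,  (3; —),  (3; 1) ×2,  (3; 1,1),  (4; 1) }


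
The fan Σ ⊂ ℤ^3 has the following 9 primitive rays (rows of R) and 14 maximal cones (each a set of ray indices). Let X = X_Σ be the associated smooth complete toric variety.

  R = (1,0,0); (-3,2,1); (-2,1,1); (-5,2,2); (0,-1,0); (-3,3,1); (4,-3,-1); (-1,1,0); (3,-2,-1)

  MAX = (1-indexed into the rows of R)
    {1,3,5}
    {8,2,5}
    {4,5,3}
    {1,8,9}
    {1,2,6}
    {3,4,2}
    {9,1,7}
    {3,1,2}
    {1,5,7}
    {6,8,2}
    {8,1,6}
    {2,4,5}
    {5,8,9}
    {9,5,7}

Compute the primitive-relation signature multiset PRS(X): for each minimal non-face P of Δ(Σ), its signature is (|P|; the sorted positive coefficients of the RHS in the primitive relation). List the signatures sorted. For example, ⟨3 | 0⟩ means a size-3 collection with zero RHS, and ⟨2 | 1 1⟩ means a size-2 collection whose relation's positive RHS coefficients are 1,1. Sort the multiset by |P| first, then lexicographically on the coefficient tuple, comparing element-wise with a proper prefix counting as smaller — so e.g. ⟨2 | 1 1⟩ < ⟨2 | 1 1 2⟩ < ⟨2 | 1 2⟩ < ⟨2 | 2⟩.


20 minimal non-faces of Δ(Σ) (on 9 rays):

  P={2,9}:  v_{2} + v_{9} = 0 — sig = ⟨2 | 0⟩
  P={3,8}:  v_{3} + v_{8} = v_{2} — sig = ⟨2 | 1⟩
  P={5,6}:  v_{5} + v_{6} = v_{2} — sig = ⟨2 | 1⟩
  P={6,7}:  v_{6} + v_{7} = v_{1} — sig = ⟨2 | 1⟩
  P={7,8}:  v_{7} + v_{8} = v_{9} — sig = ⟨2 | 1⟩
  P={2,7}:  v_{2} + v_{7} = v_{1} + v_{5} — sig = ⟨2 | 1 1⟩
  P={3,9}:  v_{3} + v_{9} = v_{1} + v_{5} — sig = ⟨2 | 1 1⟩
  P={4,9}:  v_{4} + v_{9} = v_{3} + v_{5} — sig = ⟨2 | 1 1⟩
  P={6,9}:  v_{6} + v_{9} = v_{1} + v_{8} — sig = ⟨2 | 1 1⟩
  P={4,7}:  v_{4} + v_{7} = v_{1} + v_{3} + 2·v_{5} — sig = ⟨2 | 1 1 2⟩
  P={3,6}:  v_{3} + v_{6} = v_{1} + 2·v_{2} — sig = ⟨2 | 1 2⟩
  P={4,6}:  v_{4} + v_{6} = 2·v_{2} + v_{3} — sig = ⟨2 | 1 2⟩
  P={4,8}:  v_{4} + v_{8} = 2·v_{2} + v_{5} — sig = ⟨2 | 1 2⟩
  P={1,4}:  v_{1} + v_{4} = 2·v_{3} — sig = ⟨2 | 2⟩
  P={3,7}:  v_{3} + v_{7} = 2·v_{1} + 2·v_{5} — sig = ⟨2 | 2 2⟩
  P={1,5,8}:  v_{1} + v_{5} + v_{8} = 0 — sig = ⟨3 | 0⟩
  P={1,2,5}:  v_{1} + v_{2} + v_{5} = v_{3} — sig = ⟨3 | 1⟩
  P={1,2,8}:  v_{1} + v_{2} + v_{8} = v_{6} — sig = ⟨3 | 1⟩
  P={1,5,9}:  v_{1} + v_{5} + v_{9} = v_{7} — sig = ⟨3 | 1⟩
  P={2,3,5}:  v_{2} + v_{3} + v_{5} = v_{4} — sig = ⟨3 | 1⟩

Hence PRS(X_Σ) =
{ ⟨2 | 0⟩,  ⟨2 | 1⟩ ×4,  ⟨2 | 1 1⟩ ×4,  ⟨2 | 1 1 2⟩,  ⟨2 | 1 2⟩ ×3,  ⟨2 | 2⟩,  ⟨2 | 2 2⟩,  ⟨3 | 0⟩,  ⟨3 | 1⟩ ×4 }
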